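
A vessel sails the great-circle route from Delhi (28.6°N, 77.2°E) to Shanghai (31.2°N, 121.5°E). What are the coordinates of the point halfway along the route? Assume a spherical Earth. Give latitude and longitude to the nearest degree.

≈ 32°N, 99°E

Convert each endpoint to a unit vector on the sphere (x = cos φ cos λ, y = cos φ sin λ, z = sin φ).
The central angle between the endpoints is δ = arccos(p₁·p₂) ≈ 0.667 rad (38.2°).
Interpolate at f = 1/2 with slerp weights a = sin((1−f)δ)/sin δ ≈ 0.529, b = sin(fδ)/sin δ ≈ 0.529.
p = a·p₁ + b·p₂ ≈ (-0.134, 0.839, 0.527); φ = arcsin(p_z) ≈ 31.83°, λ = atan2(p_y, p_x) ≈ 99.05°.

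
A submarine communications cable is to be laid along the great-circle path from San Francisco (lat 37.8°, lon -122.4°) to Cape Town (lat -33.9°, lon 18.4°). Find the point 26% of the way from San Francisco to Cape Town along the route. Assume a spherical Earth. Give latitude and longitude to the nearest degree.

From cos δ = sin φ₁ sin φ₂ + cos φ₁ cos φ₂ cos Δλ, the central angle is δ ≈ 2.587 rad (148.2°).
Interpolate at f = 0.26 with slerp weights a = sin((1−f)δ)/sin δ ≈ 1.788, b = sin(fδ)/sin δ ≈ 1.183.
p = a·p₁ + b·p₂ ≈ (0.175, -0.883, 0.436); φ = arcsin(p_z) ≈ 25.85°, λ = atan2(p_y, p_x) ≈ -78.80°.

≈ lat 26°, lon -79°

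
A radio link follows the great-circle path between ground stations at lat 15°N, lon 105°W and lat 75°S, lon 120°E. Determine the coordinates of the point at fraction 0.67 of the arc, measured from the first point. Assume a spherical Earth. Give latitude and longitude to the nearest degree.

≈ lat 60°S, lon 128°W

The haversine formula gives a central angle δ ≈ 2.012 rad (115.3°) between the endpoints.
Interpolate at f = 0.67 with slerp weights a = sin((1−f)δ)/sin δ ≈ 0.681, b = sin(fδ)/sin δ ≈ 1.078.
p = a·p₁ + b·p₂ ≈ (-0.310, -0.394, -0.865); φ = arcsin(p_z) ≈ -59.92°, λ = atan2(p_y, p_x) ≈ -128.19°.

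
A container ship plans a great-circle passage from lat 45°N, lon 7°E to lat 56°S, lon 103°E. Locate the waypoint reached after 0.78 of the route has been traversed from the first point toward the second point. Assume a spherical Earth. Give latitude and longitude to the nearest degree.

≈ lat 38°S, lon 70°E

Write both endpoints as unit vectors p₁, p₂ with components (cos φ cos λ, cos φ sin λ, sin φ).
The central angle between the endpoints is δ = arccos(p₁·p₂) ≈ 2.249 rad (128.9°).
Interpolate at f = 0.78 with slerp weights a = sin((1−f)δ)/sin δ ≈ 0.610, b = sin(fδ)/sin δ ≈ 1.263.
p = a·p₁ + b·p₂ ≈ (0.269, 0.741, -0.616); φ = arcsin(p_z) ≈ -38.00°, λ = atan2(p_y, p_x) ≈ 70.02°.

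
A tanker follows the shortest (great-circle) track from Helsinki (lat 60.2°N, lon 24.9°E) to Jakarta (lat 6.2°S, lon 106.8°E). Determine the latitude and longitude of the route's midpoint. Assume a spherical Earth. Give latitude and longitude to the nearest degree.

Write both endpoints as unit vectors p₁, p₂ with components (cos φ cos λ, cos φ sin λ, sin φ).
The central angle between the endpoints is δ = arccos(p₁·p₂) ≈ 1.595 rad (91.4°).
Interpolate at f = 1/2 with slerp weights a = sin((1−f)δ)/sin δ ≈ 0.716, b = sin(fδ)/sin δ ≈ 0.716.
p = a·p₁ + b·p₂ ≈ (0.117, 0.831, 0.544); φ = arcsin(p_z) ≈ 32.94°, λ = atan2(p_y, p_x) ≈ 81.99°.

≈ lat 33°N, lon 82°E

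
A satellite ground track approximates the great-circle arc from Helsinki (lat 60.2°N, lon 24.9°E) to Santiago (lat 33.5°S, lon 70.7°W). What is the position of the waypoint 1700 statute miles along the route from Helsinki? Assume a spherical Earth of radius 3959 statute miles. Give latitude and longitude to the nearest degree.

Convert each endpoint to a unit vector on the sphere (x = cos φ cos λ, y = cos φ sin λ, z = sin φ).
The central angle between the endpoints is δ = arccos(p₁·p₂) ≈ 2.117 rad (121.3°). The total great-circle distance is δ·R ≈ 2.117 × 3959 ≈ 8381 mi, so the target fraction is f = 1700/8381 ≈ 0.203.
Interpolate at f ≈ 0.203 with slerp weights a = sin((1−f)δ)/sin δ ≈ 1.162, b = sin(fδ)/sin δ ≈ 0.487.
p = a·p₁ + b·p₂ ≈ (0.658, -0.140, 0.740); φ = arcsin(p_z) ≈ 47.70°, λ = atan2(p_y, p_x) ≈ -12.03°.

≈ lat 48°N, lon 12°W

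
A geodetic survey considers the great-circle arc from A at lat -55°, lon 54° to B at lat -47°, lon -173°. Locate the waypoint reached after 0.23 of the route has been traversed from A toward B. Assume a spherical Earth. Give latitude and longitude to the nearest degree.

≈ lat -67°, lon 77°

Write both endpoints as unit vectors p₁, p₂ with components (cos φ cos λ, cos φ sin λ, sin φ).
The central angle between the endpoints is δ = arccos(p₁·p₂) ≈ 1.232 rad (70.6°).
Interpolate at f = 0.23 with slerp weights a = sin((1−f)δ)/sin δ ≈ 0.862, b = sin(fδ)/sin δ ≈ 0.296.
p = a·p₁ + b·p₂ ≈ (0.090, 0.375, -0.923); φ = arcsin(p_z) ≈ -67.31°, λ = atan2(p_y, p_x) ≈ 76.54°.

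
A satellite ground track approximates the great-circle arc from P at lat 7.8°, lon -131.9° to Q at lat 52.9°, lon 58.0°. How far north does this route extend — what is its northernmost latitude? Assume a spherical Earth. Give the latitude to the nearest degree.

≈ 83°

The great circle lies in the plane with unit normal n̂ = (p₁ × p₂)/|p₁ × p₂|.
Here n̂_z ≈ -0.117; the vertex latitude is φ_max = arccos|n̂_z| ≈ 83.3°.
Check via Clairaut: cos φ_max = |cos φ₁| · sin C = cos(7.8°)·sin(6.8°) ≈ 0.117, again giving ≈ 83.3°.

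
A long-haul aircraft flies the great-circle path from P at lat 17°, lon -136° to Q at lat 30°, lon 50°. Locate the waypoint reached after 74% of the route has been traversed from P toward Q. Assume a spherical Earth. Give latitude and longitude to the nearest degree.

≈ lat 64°, lon 60°

Convert each endpoint to a unit vector on the sphere (x = cos φ cos λ, y = cos φ sin λ, z = sin φ).
The central angle between the endpoints is δ = arccos(p₁·p₂) ≈ 2.315 rad (132.6°).
Interpolate at f = 0.74 with slerp weights a = sin((1−f)δ)/sin δ ≈ 0.770, b = sin(fδ)/sin δ ≈ 1.346.
p = a·p₁ + b·p₂ ≈ (0.220, 0.381, 0.898); φ = arcsin(p_z) ≈ 63.89°, λ = atan2(p_y, p_x) ≈ 60.07°.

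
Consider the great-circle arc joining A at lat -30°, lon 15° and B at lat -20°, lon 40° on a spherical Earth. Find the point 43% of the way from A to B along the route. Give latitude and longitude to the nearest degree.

≈ lat -26°, lon 26°

Convert each endpoint to a unit vector on the sphere (x = cos φ cos λ, y = cos φ sin λ, z = sin φ).
The central angle between the endpoints is δ = arccos(p₁·p₂) ≈ 0.431 rad (24.7°).
Interpolate at f = 0.43 with slerp weights a = sin((1−f)δ)/sin δ ≈ 0.582, b = sin(fδ)/sin δ ≈ 0.441.
p = a·p₁ + b·p₂ ≈ (0.804, 0.397, -0.442); φ = arcsin(p_z) ≈ -26.23°, λ = atan2(p_y, p_x) ≈ 26.26°.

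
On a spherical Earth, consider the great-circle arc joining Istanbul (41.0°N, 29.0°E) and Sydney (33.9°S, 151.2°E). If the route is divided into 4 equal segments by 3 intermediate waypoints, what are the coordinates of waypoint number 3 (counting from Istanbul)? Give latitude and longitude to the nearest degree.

≈ 15°S, 120°E

Convert each endpoint to a unit vector on the sphere (x = cos φ cos λ, y = cos φ sin λ, z = sin φ).
The central angle between the endpoints is δ = arccos(p₁·p₂) ≈ 2.346 rad (134.4°).
Interpolate at f = 3/4 with slerp weights a = sin((1−f)δ)/sin δ ≈ 0.775, b = sin(fδ)/sin δ ≈ 1.375.
p = a·p₁ + b·p₂ ≈ (-0.489, 0.833, -0.259); φ = arcsin(p_z) ≈ -14.99°, λ = atan2(p_y, p_x) ≈ 120.39°.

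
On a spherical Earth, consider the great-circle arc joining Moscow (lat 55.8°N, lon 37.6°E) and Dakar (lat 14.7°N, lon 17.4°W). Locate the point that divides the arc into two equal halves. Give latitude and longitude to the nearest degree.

≈ lat 38°N, lon 2°E

The haversine formula gives a central angle δ ≈ 1.022 rad (58.6°) between the endpoints.
Interpolate at f = 1/2 with slerp weights a = sin((1−f)δ)/sin δ ≈ 0.573, b = sin(fδ)/sin δ ≈ 0.573.
p = a·p₁ + b·p₂ ≈ (0.784, 0.031, 0.620); φ = arcsin(p_z) ≈ 38.28°, λ = atan2(p_y, p_x) ≈ 2.25°.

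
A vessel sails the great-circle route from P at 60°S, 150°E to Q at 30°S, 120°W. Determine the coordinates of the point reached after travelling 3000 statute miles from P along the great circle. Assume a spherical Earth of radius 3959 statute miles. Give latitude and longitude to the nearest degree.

≈ 46°S, 137°W

From cos δ = sin φ₁ sin φ₂ + cos φ₁ cos φ₂ cos Δλ, the central angle is δ ≈ 1.123 rad (64.3°). The total great-circle distance is δ·R ≈ 1.123 × 3959 ≈ 4446 mi, so the target fraction is f = 3000/4446 ≈ 0.675.
Interpolate at f ≈ 0.675 with slerp weights a = sin((1−f)δ)/sin δ ≈ 0.396, b = sin(fδ)/sin δ ≈ 0.762.
p = a·p₁ + b·p₂ ≈ (-0.502, -0.473, -0.724); φ = arcsin(p_z) ≈ -46.42°, λ = atan2(p_y, p_x) ≈ -136.70°.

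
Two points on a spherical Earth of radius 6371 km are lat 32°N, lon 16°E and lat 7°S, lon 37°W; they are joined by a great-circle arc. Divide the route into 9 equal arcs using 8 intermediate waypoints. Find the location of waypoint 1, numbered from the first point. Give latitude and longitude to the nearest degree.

From cos δ = sin φ₁ sin φ₂ + cos φ₁ cos φ₂ cos Δλ, the central angle is δ ≈ 1.113 rad (63.8°).
Interpolate at f = 1/9 with slerp weights a = sin((1−f)δ)/sin δ ≈ 0.932, b = sin(fδ)/sin δ ≈ 0.138.
p = a·p₁ + b·p₂ ≈ (0.868, 0.136, 0.477); φ = arcsin(p_z) ≈ 28.48°, λ = atan2(p_y, p_x) ≈ 8.88°.

≈ lat 28°N, lon 9°E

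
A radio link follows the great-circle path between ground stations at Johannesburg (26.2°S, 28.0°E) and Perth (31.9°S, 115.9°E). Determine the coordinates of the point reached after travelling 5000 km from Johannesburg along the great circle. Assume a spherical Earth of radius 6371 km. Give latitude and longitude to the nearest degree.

Convert each endpoint to a unit vector on the sphere (x = cos φ cos λ, y = cos φ sin λ, z = sin φ).
The central angle between the endpoints is δ = arccos(p₁·p₂) ≈ 1.307 rad (74.9°). The total great-circle distance is δ·R ≈ 1.307 × 6371 ≈ 8324 km, so the target fraction is f = 5000/8324 ≈ 0.601.
Interpolate at f ≈ 0.601 with slerp weights a = sin((1−f)δ)/sin δ ≈ 0.516, b = sin(fδ)/sin δ ≈ 0.732.
p = a·p₁ + b·p₂ ≈ (0.138, 0.777, -0.615); φ = arcsin(p_z) ≈ -37.94°, λ = atan2(p_y, p_x) ≈ 79.96°.

≈ (38°S, 80°E)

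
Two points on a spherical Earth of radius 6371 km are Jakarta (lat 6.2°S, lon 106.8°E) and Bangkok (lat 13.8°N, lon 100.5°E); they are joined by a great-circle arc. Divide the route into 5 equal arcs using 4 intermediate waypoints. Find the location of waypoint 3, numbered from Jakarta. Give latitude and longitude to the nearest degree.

Convert each endpoint to a unit vector on the sphere (x = cos φ cos λ, y = cos φ sin λ, z = sin φ).
The central angle between the endpoints is δ = arccos(p₁·p₂) ≈ 0.366 rad (21.0°).
Interpolate at f = 3/5 with slerp weights a = sin((1−f)δ)/sin δ ≈ 0.408, b = sin(fδ)/sin δ ≈ 0.609.
p = a·p₁ + b·p₂ ≈ (-0.225, 0.969, 0.101); φ = arcsin(p_z) ≈ 5.81°, λ = atan2(p_y, p_x) ≈ 103.06°.

≈ lat 6°N, lon 103°E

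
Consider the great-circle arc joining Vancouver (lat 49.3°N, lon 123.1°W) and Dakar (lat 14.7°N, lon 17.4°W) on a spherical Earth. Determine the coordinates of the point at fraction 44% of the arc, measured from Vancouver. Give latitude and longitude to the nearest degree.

≈ lat 48°N, lon 63°W

Convert each endpoint to a unit vector on the sphere (x = cos φ cos λ, y = cos φ sin λ, z = sin φ).
The central angle between the endpoints is δ = arccos(p₁·p₂) ≈ 1.549 rad (88.8°).
Interpolate at f = 0.44 with slerp weights a = sin((1−f)δ)/sin δ ≈ 0.763, b = sin(fδ)/sin δ ≈ 0.630.
p = a·p₁ + b·p₂ ≈ (0.310, -0.599, 0.738); φ = arcsin(p_z) ≈ 47.59°, λ = atan2(p_y, p_x) ≈ -62.64°.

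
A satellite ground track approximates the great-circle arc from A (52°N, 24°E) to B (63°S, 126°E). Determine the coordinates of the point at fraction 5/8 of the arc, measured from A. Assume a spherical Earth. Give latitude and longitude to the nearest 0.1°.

Write both endpoints as unit vectors p₁, p₂ with components (cos φ cos λ, cos φ sin λ, sin φ).
The central angle between the endpoints is δ = arccos(p₁·p₂) ≈ 2.434 rad (139.5°).
Interpolate at f = 5/8 with slerp weights a = sin((1−f)δ)/sin δ ≈ 1.218, b = sin(fδ)/sin δ ≈ 1.537.
p = a·p₁ + b·p₂ ≈ (0.275, 0.870, -0.410); φ = arcsin(p_z) ≈ -24.21°, λ = atan2(p_y, p_x) ≈ 72.46°.

≈ (24.2°S, 72.5°E)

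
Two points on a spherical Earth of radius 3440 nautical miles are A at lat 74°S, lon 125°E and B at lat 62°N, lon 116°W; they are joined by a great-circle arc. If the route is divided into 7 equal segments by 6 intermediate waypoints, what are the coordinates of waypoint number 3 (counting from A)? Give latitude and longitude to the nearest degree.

≈ lat 21°S, lon 155°W

Write both endpoints as unit vectors p₁, p₂ with components (cos φ cos λ, cos φ sin λ, sin φ).
The central angle between the endpoints is δ = arccos(p₁·p₂) ≈ 2.718 rad (155.7°).
Interpolate at f = 3/7 with slerp weights a = sin((1−f)δ)/sin δ ≈ 2.431, b = sin(fδ)/sin δ ≈ 2.233.
p = a·p₁ + b·p₂ ≈ (-0.844, -0.394, -0.365); φ = arcsin(p_z) ≈ -21.38°, λ = atan2(p_y, p_x) ≈ -155.00°.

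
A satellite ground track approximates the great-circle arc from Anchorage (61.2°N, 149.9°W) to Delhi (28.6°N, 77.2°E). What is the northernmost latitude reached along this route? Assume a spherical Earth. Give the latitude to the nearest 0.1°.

The great circle lies in the plane with unit normal n̂ = (p₁ × p₂)/|p₁ × p₂|.
Here n̂_z ≈ -0.313; the vertex latitude is φ_max = arccos|n̂_z| ≈ 71.8°.
Check via Clairaut: cos φ_max = |cos φ₁| · sin C = cos(61.2°)·sin(40.5°) ≈ 0.313, again giving ≈ 71.8°.

≈ 71.8°N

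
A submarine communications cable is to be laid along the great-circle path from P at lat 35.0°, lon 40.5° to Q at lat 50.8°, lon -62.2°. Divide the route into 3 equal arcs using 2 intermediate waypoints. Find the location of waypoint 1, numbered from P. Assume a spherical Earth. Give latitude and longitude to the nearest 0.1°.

≈ lat 50.7°, lon 16.2°

Write both endpoints as unit vectors p₁, p₂ with components (cos φ cos λ, cos φ sin λ, sin φ).
The central angle between the endpoints is δ = arccos(p₁·p₂) ≈ 1.234 rad (70.7°).
Interpolate at f = 1/3 with slerp weights a = sin((1−f)δ)/sin δ ≈ 0.777, b = sin(fδ)/sin δ ≈ 0.424.
p = a·p₁ + b·p₂ ≈ (0.609, 0.176, 0.774); φ = arcsin(p_z) ≈ 50.68°, λ = atan2(p_y, p_x) ≈ 16.16°.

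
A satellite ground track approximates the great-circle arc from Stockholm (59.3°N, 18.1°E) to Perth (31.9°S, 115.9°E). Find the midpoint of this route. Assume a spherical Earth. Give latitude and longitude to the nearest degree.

Convert each endpoint to a unit vector on the sphere (x = cos φ cos λ, y = cos φ sin λ, z = sin φ).
The central angle between the endpoints is δ = arccos(p₁·p₂) ≈ 2.110 rad (120.9°).
Interpolate at f = 1/2 with slerp weights a = sin((1−f)δ)/sin δ ≈ 1.013, b = sin(fδ)/sin δ ≈ 1.013.
p = a·p₁ + b·p₂ ≈ (0.116, 0.935, 0.336); φ = arcsin(p_z) ≈ 19.63°, λ = atan2(p_y, p_x) ≈ 82.93°.

≈ 20°N, 83°E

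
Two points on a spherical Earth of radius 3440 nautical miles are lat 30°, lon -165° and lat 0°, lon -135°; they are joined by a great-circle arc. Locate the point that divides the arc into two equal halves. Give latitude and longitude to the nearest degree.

≈ lat 16°, lon -149°

Convert each endpoint to a unit vector on the sphere (x = cos φ cos λ, y = cos φ sin λ, z = sin φ).
The central angle between the endpoints is δ = arccos(p₁·p₂) ≈ 0.723 rad (41.4°).
Interpolate at f = 1/2 with slerp weights a = sin((1−f)δ)/sin δ ≈ 0.535, b = sin(fδ)/sin δ ≈ 0.535.
p = a·p₁ + b·p₂ ≈ (-0.825, -0.498, 0.267); φ = arcsin(p_z) ≈ 15.50°, λ = atan2(p_y, p_x) ≈ -148.90°.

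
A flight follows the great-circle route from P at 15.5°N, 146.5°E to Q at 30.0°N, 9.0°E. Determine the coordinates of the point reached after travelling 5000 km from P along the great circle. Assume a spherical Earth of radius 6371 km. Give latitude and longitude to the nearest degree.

≈ 44°N, 105°E

Convert each endpoint to a unit vector on the sphere (x = cos φ cos λ, y = cos φ sin λ, z = sin φ).
The central angle between the endpoints is δ = arccos(p₁·p₂) ≈ 2.073 rad (118.8°). The total great-circle distance is δ·R ≈ 2.073 × 6371 ≈ 13209 km, so the target fraction is f = 5000/13209 ≈ 0.379.
Interpolate at f ≈ 0.379 with slerp weights a = sin((1−f)δ)/sin δ ≈ 1.096, b = sin(fδ)/sin δ ≈ 0.806.
p = a·p₁ + b·p₂ ≈ (-0.191, 0.692, 0.696); φ = arcsin(p_z) ≈ 44.11°, λ = atan2(p_y, p_x) ≈ 105.42°.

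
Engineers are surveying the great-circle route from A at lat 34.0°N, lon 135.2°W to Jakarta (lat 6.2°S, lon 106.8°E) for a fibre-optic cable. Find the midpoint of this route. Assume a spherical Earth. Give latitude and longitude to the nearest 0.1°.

≈ lat 25.4°N, lon 157.2°E

Write both endpoints as unit vectors p₁, p₂ with components (cos φ cos λ, cos φ sin λ, sin φ).
The central angle between the endpoints is δ = arccos(p₁·p₂) ≈ 2.035 rad (116.6°).
Interpolate at f = 1/2 with slerp weights a = sin((1−f)δ)/sin δ ≈ 0.951, b = sin(fδ)/sin δ ≈ 0.951.
p = a·p₁ + b·p₂ ≈ (-0.833, 0.350, 0.429); φ = arcsin(p_z) ≈ 25.41°, λ = atan2(p_y, p_x) ≈ 157.23°.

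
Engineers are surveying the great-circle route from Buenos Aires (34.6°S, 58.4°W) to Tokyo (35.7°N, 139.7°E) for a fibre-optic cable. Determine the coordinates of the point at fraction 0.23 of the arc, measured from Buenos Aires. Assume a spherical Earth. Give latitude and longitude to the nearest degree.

≈ (21°S, 99°W)

Write both endpoints as unit vectors p₁, p₂ with components (cos φ cos λ, cos φ sin λ, sin φ).
The central angle between the endpoints is δ = arccos(p₁·p₂) ≈ 2.883 rad (165.2°).
Interpolate at f = 0.23 with slerp weights a = sin((1−f)δ)/sin δ ≈ 3.115, b = sin(fδ)/sin δ ≈ 2.407.
p = a·p₁ + b·p₂ ≈ (-0.147, -0.920, -0.364); φ = arcsin(p_z) ≈ -21.36°, λ = atan2(p_y, p_x) ≈ -99.09°.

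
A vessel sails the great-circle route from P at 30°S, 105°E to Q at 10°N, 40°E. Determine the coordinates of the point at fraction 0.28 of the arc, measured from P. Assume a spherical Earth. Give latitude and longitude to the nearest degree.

Convert each endpoint to a unit vector on the sphere (x = cos φ cos λ, y = cos φ sin λ, z = sin φ).
The central angle between the endpoints is δ = arccos(p₁·p₂) ≈ 1.294 rad (74.1°).
Interpolate at f = 0.28 with slerp weights a = sin((1−f)δ)/sin δ ≈ 0.834, b = sin(fδ)/sin δ ≈ 0.368.
p = a·p₁ + b·p₂ ≈ (0.091, 0.931, -0.353); φ = arcsin(p_z) ≈ -20.68°, λ = atan2(p_y, p_x) ≈ 84.42°.

≈ 21°S, 84°E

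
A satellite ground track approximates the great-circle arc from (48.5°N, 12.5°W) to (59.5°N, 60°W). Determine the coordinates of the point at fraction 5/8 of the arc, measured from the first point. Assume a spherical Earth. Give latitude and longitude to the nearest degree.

≈ (58°N, 39°W)

From cos δ = sin φ₁ sin φ₂ + cos φ₁ cos φ₂ cos Δλ, the central angle is δ ≈ 0.510 rad (29.2°).
Interpolate at f = 5/8 with slerp weights a = sin((1−f)δ)/sin δ ≈ 0.389, b = sin(fδ)/sin δ ≈ 0.642.
p = a·p₁ + b·p₂ ≈ (0.415, -0.338, 0.845); φ = arcsin(p_z) ≈ 57.65°, λ = atan2(p_y, p_x) ≈ -39.17°.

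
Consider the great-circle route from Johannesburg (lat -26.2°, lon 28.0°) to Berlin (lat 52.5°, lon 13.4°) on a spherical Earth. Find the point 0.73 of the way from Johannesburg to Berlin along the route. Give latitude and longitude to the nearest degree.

Write both endpoints as unit vectors p₁, p₂ with components (cos φ cos λ, cos φ sin λ, sin φ).
The central angle between the endpoints is δ = arccos(p₁·p₂) ≈ 1.392 rad (79.7°).
Interpolate at f = 0.73 with slerp weights a = sin((1−f)δ)/sin δ ≈ 0.373, b = sin(fδ)/sin δ ≈ 0.864.
p = a·p₁ + b·p₂ ≈ (0.807, 0.279, 0.521); φ = arcsin(p_z) ≈ 31.37°, λ = atan2(p_y, p_x) ≈ 19.07°.

≈ lat 31°, lon 19°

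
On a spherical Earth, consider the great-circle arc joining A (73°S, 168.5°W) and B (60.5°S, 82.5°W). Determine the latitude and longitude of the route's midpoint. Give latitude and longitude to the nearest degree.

Convert each endpoint to a unit vector on the sphere (x = cos φ cos λ, y = cos φ sin λ, z = sin φ).
The central angle between the endpoints is δ = arccos(p₁·p₂) ≈ 0.569 rad (32.6°).
Interpolate at f = 1/2 with slerp weights a = sin((1−f)δ)/sin δ ≈ 0.521, b = sin(fδ)/sin δ ≈ 0.521.
p = a·p₁ + b·p₂ ≈ (-0.116, -0.285, -0.952); φ = arcsin(p_z) ≈ -72.10°, λ = atan2(p_y, p_x) ≈ -112.13°.

≈ (72°S, 112°W)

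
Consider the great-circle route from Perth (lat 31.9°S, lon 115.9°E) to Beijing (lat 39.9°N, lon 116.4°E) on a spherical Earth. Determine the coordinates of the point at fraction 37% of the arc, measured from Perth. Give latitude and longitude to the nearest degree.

Write both endpoints as unit vectors p₁, p₂ with components (cos φ cos λ, cos φ sin λ, sin φ).
The central angle between the endpoints is δ = arccos(p₁·p₂) ≈ 1.253 rad (71.8°).
Interpolate at f = 0.37 with slerp weights a = sin((1−f)δ)/sin δ ≈ 0.747, b = sin(fδ)/sin δ ≈ 0.471.
p = a·p₁ + b·p₂ ≈ (-0.438, 0.894, -0.093); φ = arcsin(p_z) ≈ -5.33°, λ = atan2(p_y, p_x) ≈ 116.08°.

≈ lat 5°S, lon 116°E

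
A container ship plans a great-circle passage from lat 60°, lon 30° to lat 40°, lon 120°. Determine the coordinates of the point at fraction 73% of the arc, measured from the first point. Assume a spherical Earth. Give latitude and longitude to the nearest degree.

Write both endpoints as unit vectors p₁, p₂ with components (cos φ cos λ, cos φ sin λ, sin φ).
The central angle between the endpoints is δ = arccos(p₁·p₂) ≈ 0.980 rad (56.2°).
Interpolate at f = 0.73 with slerp weights a = sin((1−f)δ)/sin δ ≈ 0.315, b = sin(fδ)/sin δ ≈ 0.790.
p = a·p₁ + b·p₂ ≈ (-0.166, 0.603, 0.780); φ = arcsin(p_z) ≈ 51.30°, λ = atan2(p_y, p_x) ≈ 105.41°.

≈ lat 51°, lon 105°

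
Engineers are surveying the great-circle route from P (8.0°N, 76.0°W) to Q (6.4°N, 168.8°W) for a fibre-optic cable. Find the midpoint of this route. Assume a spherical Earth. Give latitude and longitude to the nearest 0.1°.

Write both endpoints as unit vectors p₁, p₂ with components (cos φ cos λ, cos φ sin λ, sin φ).
The central angle between the endpoints is δ = arccos(p₁·p₂) ≈ 1.603 rad (91.9°).
Interpolate at f = 1/2 with slerp weights a = sin((1−f)δ)/sin δ ≈ 0.719, b = sin(fδ)/sin δ ≈ 0.719.
p = a·p₁ + b·p₂ ≈ (-0.529, -0.830, 0.180); φ = arcsin(p_z) ≈ 10.38°, λ = atan2(p_y, p_x) ≈ -122.51°.

≈ (10.4°N, 122.5°W)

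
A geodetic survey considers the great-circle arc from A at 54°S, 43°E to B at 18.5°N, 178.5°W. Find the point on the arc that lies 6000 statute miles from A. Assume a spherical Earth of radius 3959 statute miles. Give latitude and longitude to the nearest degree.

Convert each endpoint to a unit vector on the sphere (x = cos φ cos λ, y = cos φ sin λ, z = sin φ).
The central angle between the endpoints is δ = arccos(p₁·p₂) ≈ 2.311 rad (132.4°). The total great-circle distance is δ·R ≈ 2.311 × 3959 ≈ 9148 mi, so the target fraction is f = 6000/9148 ≈ 0.656.
Interpolate at f ≈ 0.656 with slerp weights a = sin((1−f)δ)/sin δ ≈ 0.967, b = sin(fδ)/sin δ ≈ 1.352.
p = a·p₁ + b·p₂ ≈ (-0.866, 0.354, -0.353); φ = arcsin(p_z) ≈ -20.68°, λ = atan2(p_y, p_x) ≈ 157.77°.

≈ 21°S, 158°E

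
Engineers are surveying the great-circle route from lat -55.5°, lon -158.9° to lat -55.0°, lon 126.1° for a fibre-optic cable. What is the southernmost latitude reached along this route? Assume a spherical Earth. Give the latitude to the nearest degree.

The great circle lies in the plane with unit normal n̂ = (p₁ × p₂)/|p₁ × p₂|.
Here n̂_z ≈ -0.482; the vertex latitude is φ_max = arccos|n̂_z| ≈ 61.2°.
Check via Clairaut: cos φ_max = |cos φ₁| · sin C = cos(55.5°)·sin(121.7°) ≈ 0.482, again giving ≈ 61.2°.

≈ -61°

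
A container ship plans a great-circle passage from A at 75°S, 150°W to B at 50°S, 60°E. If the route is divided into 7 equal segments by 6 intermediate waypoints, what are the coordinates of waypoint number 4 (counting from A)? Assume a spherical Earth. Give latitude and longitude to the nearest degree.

≈ 72°S, 72°E

Convert each endpoint to a unit vector on the sphere (x = cos φ cos λ, y = cos φ sin λ, z = sin φ).
The central angle between the endpoints is δ = arccos(p₁·p₂) ≈ 0.932 rad (53.4°).
Interpolate at f = 4/7 with slerp weights a = sin((1−f)δ)/sin δ ≈ 0.484, b = sin(fδ)/sin δ ≈ 0.633.
p = a·p₁ + b·p₂ ≈ (0.095, 0.289, -0.953); φ = arcsin(p_z) ≈ -72.27°, λ = atan2(p_y, p_x) ≈ 71.88°.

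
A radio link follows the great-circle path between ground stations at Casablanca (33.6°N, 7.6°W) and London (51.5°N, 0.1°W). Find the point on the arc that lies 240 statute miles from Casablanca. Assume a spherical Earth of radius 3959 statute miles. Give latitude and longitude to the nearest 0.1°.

≈ 37.0°N, 6.5°W

Write both endpoints as unit vectors p₁, p₂ with components (cos φ cos λ, cos φ sin λ, sin φ).
The central angle between the endpoints is δ = arccos(p₁·p₂) ≈ 0.327 rad (18.7°). The total great-circle distance is δ·R ≈ 0.327 × 3959 ≈ 1293 mi, so the target fraction is f = 240/1293 ≈ 0.186.
Interpolate at f ≈ 0.186 with slerp weights a = sin((1−f)δ)/sin δ ≈ 0.819, b = sin(fδ)/sin δ ≈ 0.189.
p = a·p₁ + b·p₂ ≈ (0.794, -0.090, 0.601); φ = arcsin(p_z) ≈ 36.96°, λ = atan2(p_y, p_x) ≈ -6.50°.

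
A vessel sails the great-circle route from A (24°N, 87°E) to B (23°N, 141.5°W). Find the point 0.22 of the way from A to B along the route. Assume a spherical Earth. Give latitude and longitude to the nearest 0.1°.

Convert each endpoint to a unit vector on the sphere (x = cos φ cos λ, y = cos φ sin λ, z = sin φ).
The central angle between the endpoints is δ = arccos(p₁·p₂) ≈ 1.980 rad (113.5°).
Interpolate at f = 0.22 with slerp weights a = sin((1−f)δ)/sin δ ≈ 1.090, b = sin(fδ)/sin δ ≈ 0.460.
p = a·p₁ + b·p₂ ≈ (-0.279, 0.731, 0.623); φ = arcsin(p_z) ≈ 38.54°, λ = atan2(p_y, p_x) ≈ 110.93°.

≈ (38.5°N, 110.9°E)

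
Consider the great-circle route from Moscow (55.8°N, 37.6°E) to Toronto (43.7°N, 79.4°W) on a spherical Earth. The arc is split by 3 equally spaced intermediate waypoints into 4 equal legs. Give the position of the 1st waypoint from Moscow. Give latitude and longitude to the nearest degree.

≈ 65°N, 9°E

Convert each endpoint to a unit vector on the sphere (x = cos φ cos λ, y = cos φ sin λ, z = sin φ).
The central angle between the endpoints is δ = arccos(p₁·p₂) ≈ 1.173 rad (67.2°).
Interpolate at f = 1/4 with slerp weights a = sin((1−f)δ)/sin δ ≈ 0.836, b = sin(fδ)/sin δ ≈ 0.314.
p = a·p₁ + b·p₂ ≈ (0.414, 0.064, 0.908); φ = arcsin(p_z) ≈ 65.24°, λ = atan2(p_y, p_x) ≈ 8.76°.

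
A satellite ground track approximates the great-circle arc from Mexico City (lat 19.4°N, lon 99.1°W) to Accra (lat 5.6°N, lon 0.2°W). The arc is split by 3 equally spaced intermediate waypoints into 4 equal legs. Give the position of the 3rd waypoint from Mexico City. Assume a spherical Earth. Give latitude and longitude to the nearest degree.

Convert each endpoint to a unit vector on the sphere (x = cos φ cos λ, y = cos φ sin λ, z = sin φ).
The central angle between the endpoints is δ = arccos(p₁·p₂) ≈ 1.684 rad (96.5°).
Interpolate at f = 3/4 with slerp weights a = sin((1−f)δ)/sin δ ≈ 0.411, b = sin(fδ)/sin δ ≈ 0.959.
p = a·p₁ + b·p₂ ≈ (0.893, -0.386, 0.230); φ = arcsin(p_z) ≈ 13.31°, λ = atan2(p_y, p_x) ≈ -23.39°.

≈ lat 13°N, lon 23°W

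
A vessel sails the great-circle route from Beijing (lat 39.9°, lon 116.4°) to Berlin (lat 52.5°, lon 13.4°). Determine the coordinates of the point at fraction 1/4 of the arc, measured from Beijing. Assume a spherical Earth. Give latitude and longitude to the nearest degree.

From cos δ = sin φ₁ sin φ₂ + cos φ₁ cos φ₂ cos Δλ, the central angle is δ ≈ 1.155 rad (66.2°).
Interpolate at f = 1/4 with slerp weights a = sin((1−f)δ)/sin δ ≈ 0.833, b = sin(fδ)/sin δ ≈ 0.311.
p = a·p₁ + b·p₂ ≈ (-0.100, 0.616, 0.781); φ = arcsin(p_z) ≈ 51.37°, λ = atan2(p_y, p_x) ≈ 99.20°.

≈ lat 51°, lon 99°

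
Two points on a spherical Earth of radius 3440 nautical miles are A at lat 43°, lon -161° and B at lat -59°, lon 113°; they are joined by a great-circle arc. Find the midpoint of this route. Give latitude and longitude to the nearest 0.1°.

≈ lat -10.7°, lon 165.2°

Write both endpoints as unit vectors p₁, p₂ with components (cos φ cos λ, cos φ sin λ, sin φ).
The central angle between the endpoints is δ = arccos(p₁·p₂) ≈ 2.163 rad (123.9°).
Interpolate at f = 1/2 with slerp weights a = sin((1−f)δ)/sin δ ≈ 1.064, b = sin(fδ)/sin δ ≈ 1.064.
p = a·p₁ + b·p₂ ≈ (-0.950, 0.251, -0.186); φ = arcsin(p_z) ≈ -10.74°, λ = atan2(p_y, p_x) ≈ 165.19°.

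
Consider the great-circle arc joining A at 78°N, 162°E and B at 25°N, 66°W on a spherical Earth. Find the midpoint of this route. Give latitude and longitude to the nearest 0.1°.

Write both endpoints as unit vectors p₁, p₂ with components (cos φ cos λ, cos φ sin λ, sin φ).
The central angle between the endpoints is δ = arccos(p₁·p₂) ≈ 1.279 rad (73.3°).
Interpolate at f = 1/2 with slerp weights a = sin((1−f)δ)/sin δ ≈ 0.623, b = sin(fδ)/sin δ ≈ 0.623.
p = a·p₁ + b·p₂ ≈ (0.107, -0.476, 0.873); φ = arcsin(p_z) ≈ 60.81°, λ = atan2(p_y, p_x) ≈ -77.39°.

≈ 60.8°N, 77.4°W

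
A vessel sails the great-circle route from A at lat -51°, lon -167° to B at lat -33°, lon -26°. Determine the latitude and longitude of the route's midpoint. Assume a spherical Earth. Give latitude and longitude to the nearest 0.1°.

≈ lat -68.2°, lon -74.6°

From cos δ = sin φ₁ sin φ₂ + cos φ₁ cos φ₂ cos Δλ, the central angle is δ ≈ 1.558 rad (89.2°).
Interpolate at f = 1/2 with slerp weights a = sin((1−f)δ)/sin δ ≈ 0.703, b = sin(fδ)/sin δ ≈ 0.703.
p = a·p₁ + b·p₂ ≈ (0.099, -0.358, -0.929); φ = arcsin(p_z) ≈ -68.22°, λ = atan2(p_y, p_x) ≈ -74.56°.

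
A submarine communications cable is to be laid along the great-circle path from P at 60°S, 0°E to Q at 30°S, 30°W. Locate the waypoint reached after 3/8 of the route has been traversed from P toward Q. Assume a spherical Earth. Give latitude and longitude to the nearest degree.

≈ 50°S, 15°W

From cos δ = sin φ₁ sin φ₂ + cos φ₁ cos φ₂ cos Δλ, the central angle is δ ≈ 0.630 rad (36.1°).
Interpolate at f = 3/8 with slerp weights a = sin((1−f)δ)/sin δ ≈ 0.651, b = sin(fδ)/sin δ ≈ 0.397.
p = a·p₁ + b·p₂ ≈ (0.624, -0.172, -0.763); φ = arcsin(p_z) ≈ -49.69°, λ = atan2(p_y, p_x) ≈ -15.42°.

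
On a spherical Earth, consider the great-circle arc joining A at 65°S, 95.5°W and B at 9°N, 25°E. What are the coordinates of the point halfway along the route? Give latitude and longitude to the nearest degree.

≈ 41°S, 0°E

Convert each endpoint to a unit vector on the sphere (x = cos φ cos λ, y = cos φ sin λ, z = sin φ).
The central angle between the endpoints is δ = arccos(p₁·p₂) ≈ 1.932 rad (110.7°).
Interpolate at f = 1/2 with slerp weights a = sin((1−f)δ)/sin δ ≈ 0.880, b = sin(fδ)/sin δ ≈ 0.880.
p = a·p₁ + b·p₂ ≈ (0.752, -0.003, -0.660); φ = arcsin(p_z) ≈ -41.26°, λ = atan2(p_y, p_x) ≈ -0.22°.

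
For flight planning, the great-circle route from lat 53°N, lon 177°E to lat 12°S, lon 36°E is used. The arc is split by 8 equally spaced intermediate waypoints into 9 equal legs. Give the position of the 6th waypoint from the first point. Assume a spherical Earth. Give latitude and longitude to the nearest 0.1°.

From cos δ = sin φ₁ sin φ₂ + cos φ₁ cos φ₂ cos Δλ, the central angle is δ ≈ 2.244 rad (128.6°).
Interpolate at f = 6/9 with slerp weights a = sin((1−f)δ)/sin δ ≈ 0.870, b = sin(fδ)/sin δ ≈ 1.276.
p = a·p₁ + b·p₂ ≈ (0.486, 0.761, 0.430); φ = arcsin(p_z) ≈ 25.44°, λ = atan2(p_y, p_x) ≈ 57.40°.

≈ lat 25.4°N, lon 57.4°E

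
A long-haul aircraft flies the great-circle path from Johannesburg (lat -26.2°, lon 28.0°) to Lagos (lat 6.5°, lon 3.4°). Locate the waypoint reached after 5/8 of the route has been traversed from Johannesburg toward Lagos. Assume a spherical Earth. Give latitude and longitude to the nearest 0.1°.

≈ lat -5.9°, lon 12.1°

Convert each endpoint to a unit vector on the sphere (x = cos φ cos λ, y = cos φ sin λ, z = sin φ).
The central angle between the endpoints is δ = arccos(p₁·p₂) ≈ 0.707 rad (40.5°).
Interpolate at f = 5/8 with slerp weights a = sin((1−f)δ)/sin δ ≈ 0.403, b = sin(fδ)/sin δ ≈ 0.658.
p = a·p₁ + b·p₂ ≈ (0.972, 0.209, -0.104); φ = arcsin(p_z) ≈ -5.94°, λ = atan2(p_y, p_x) ≈ 12.11°.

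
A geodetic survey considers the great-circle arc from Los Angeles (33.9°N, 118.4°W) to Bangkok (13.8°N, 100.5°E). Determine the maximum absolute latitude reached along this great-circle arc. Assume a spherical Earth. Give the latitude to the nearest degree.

≈ 54°N

The great circle lies in the plane with unit normal n̂ = (p₁ × p₂)/|p₁ × p₂|.
Here n̂_z ≈ -0.582; the vertex latitude is φ_max = arccos|n̂_z| ≈ 54.4°.
Check via Clairaut: cos φ_max = |cos φ₁| · sin C = cos(33.9°)·sin(44.5°) ≈ 0.582, again giving ≈ 54.4°.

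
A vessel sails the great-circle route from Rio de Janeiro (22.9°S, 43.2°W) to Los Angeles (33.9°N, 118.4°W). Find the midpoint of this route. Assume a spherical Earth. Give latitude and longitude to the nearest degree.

≈ 7°N, 79°W

Write both endpoints as unit vectors p₁, p₂ with components (cos φ cos λ, cos φ sin λ, sin φ).
The central angle between the endpoints is δ = arccos(p₁·p₂) ≈ 1.593 rad (91.2°).
Interpolate at f = 1/2 with slerp weights a = sin((1−f)δ)/sin δ ≈ 0.715, b = sin(fδ)/sin δ ≈ 0.715.
p = a·p₁ + b·p₂ ≈ (0.198, -0.973, 0.121); φ = arcsin(p_z) ≈ 6.92°, λ = atan2(p_y, p_x) ≈ -78.50°.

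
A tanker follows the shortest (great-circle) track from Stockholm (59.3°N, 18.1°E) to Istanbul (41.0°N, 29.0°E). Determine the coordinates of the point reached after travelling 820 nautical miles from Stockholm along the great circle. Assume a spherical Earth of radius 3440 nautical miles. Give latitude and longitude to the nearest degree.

≈ 47°N, 27°E

Convert each endpoint to a unit vector on the sphere (x = cos φ cos λ, y = cos φ sin λ, z = sin φ).
The central angle between the endpoints is δ = arccos(p₁·p₂) ≈ 0.341 rad (19.5°). The total great-circle distance is δ·R ≈ 0.341 × 3440 ≈ 1172 nmi, so the target fraction is f = 820/1172 ≈ 0.699.
Interpolate at f ≈ 0.699 with slerp weights a = sin((1−f)δ)/sin δ ≈ 0.306, b = sin(fδ)/sin δ ≈ 0.706.
p = a·p₁ + b·p₂ ≈ (0.615, 0.307, 0.727); φ = arcsin(p_z) ≈ 46.60°, λ = atan2(p_y, p_x) ≈ 26.54°.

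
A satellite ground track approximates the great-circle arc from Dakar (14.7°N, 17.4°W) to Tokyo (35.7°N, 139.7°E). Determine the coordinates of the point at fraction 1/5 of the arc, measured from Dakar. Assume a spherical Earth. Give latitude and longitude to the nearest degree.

≈ 37°N, 6°W

Write both endpoints as unit vectors p₁, p₂ with components (cos φ cos λ, cos φ sin λ, sin φ).
The central angle between the endpoints is δ = arccos(p₁·p₂) ≈ 2.184 rad (125.1°).
Interpolate at f = 1/5 with slerp weights a = sin((1−f)δ)/sin δ ≈ 1.204, b = sin(fδ)/sin δ ≈ 0.517.
p = a·p₁ + b·p₂ ≈ (0.791, -0.076, 0.607); φ = arcsin(p_z) ≈ 37.40°, λ = atan2(p_y, p_x) ≈ -5.53°.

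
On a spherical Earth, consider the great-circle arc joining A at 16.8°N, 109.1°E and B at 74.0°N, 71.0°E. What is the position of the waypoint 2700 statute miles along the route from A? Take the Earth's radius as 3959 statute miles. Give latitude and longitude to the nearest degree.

≈ 55°N, 97°E

Convert each endpoint to a unit vector on the sphere (x = cos φ cos λ, y = cos φ sin λ, z = sin φ).
The central angle between the endpoints is δ = arccos(p₁·p₂) ≈ 1.064 rad (61.0°). The total great-circle distance is δ·R ≈ 1.064 × 3959 ≈ 4212 mi, so the target fraction is f = 2700/4212 ≈ 0.641.
Interpolate at f ≈ 0.641 with slerp weights a = sin((1−f)δ)/sin δ ≈ 0.426, b = sin(fδ)/sin δ ≈ 0.721.
p = a·p₁ + b·p₂ ≈ (-0.069, 0.574, 0.816); φ = arcsin(p_z) ≈ 54.71°, λ = atan2(p_y, p_x) ≈ 96.84°.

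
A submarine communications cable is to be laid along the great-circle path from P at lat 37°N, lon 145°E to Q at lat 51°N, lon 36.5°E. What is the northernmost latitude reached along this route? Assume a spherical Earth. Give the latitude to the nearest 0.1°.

≈ 59.9°N

The great circle lies in the plane with unit normal n̂ = (p₁ × p₂)/|p₁ × p₂|.
Here n̂_z ≈ -0.501; the vertex latitude is φ_max = arccos|n̂_z| ≈ 59.9°.
Check via Clairaut: cos φ_max = |cos φ₁| · sin C = cos(37.0°)·sin(38.9°) ≈ 0.501, again giving ≈ 59.9°.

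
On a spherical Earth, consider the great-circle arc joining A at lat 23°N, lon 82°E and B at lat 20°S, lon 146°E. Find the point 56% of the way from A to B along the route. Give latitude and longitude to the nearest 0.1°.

Convert each endpoint to a unit vector on the sphere (x = cos φ cos λ, y = cos φ sin λ, z = sin φ).
The central angle between the endpoints is δ = arccos(p₁·p₂) ≈ 1.323 rad (75.8°).
Interpolate at f = 0.56 with slerp weights a = sin((1−f)δ)/sin δ ≈ 0.567, b = sin(fδ)/sin δ ≈ 0.696.
p = a·p₁ + b·p₂ ≈ (-0.470, 0.883, -0.017); φ = arcsin(p_z) ≈ -0.95°, λ = atan2(p_y, p_x) ≈ 118.02°.

≈ lat 0.9°S, lon 118.0°E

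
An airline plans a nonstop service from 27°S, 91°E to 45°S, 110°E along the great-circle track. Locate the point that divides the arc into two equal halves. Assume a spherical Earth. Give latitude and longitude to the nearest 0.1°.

Write both endpoints as unit vectors p₁, p₂ with components (cos φ cos λ, cos φ sin λ, sin φ).
The central angle between the endpoints is δ = arccos(p₁·p₂) ≈ 0.411 rad (23.5°).
Interpolate at f = 1/2 with slerp weights a = sin((1−f)δ)/sin δ ≈ 0.511, b = sin(fδ)/sin δ ≈ 0.511.
p = a·p₁ + b·p₂ ≈ (-0.131, 0.794, -0.593); φ = arcsin(p_z) ≈ -36.37°, λ = atan2(p_y, p_x) ≈ 99.40°.

≈ 36.4°S, 99.4°E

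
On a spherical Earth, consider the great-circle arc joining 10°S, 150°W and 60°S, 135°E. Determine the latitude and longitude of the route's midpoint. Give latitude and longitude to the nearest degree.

≈ 41°S, 173°W

Write both endpoints as unit vectors p₁, p₂ with components (cos φ cos λ, cos φ sin λ, sin φ).
The central angle between the endpoints is δ = arccos(p₁·p₂) ≈ 1.289 rad (73.9°).
Interpolate at f = 1/2 with slerp weights a = sin((1−f)δ)/sin δ ≈ 0.626, b = sin(fδ)/sin δ ≈ 0.626.
p = a·p₁ + b·p₂ ≈ (-0.755, -0.087, -0.650); φ = arcsin(p_z) ≈ -40.57°, λ = atan2(p_y, p_x) ≈ -173.43°.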